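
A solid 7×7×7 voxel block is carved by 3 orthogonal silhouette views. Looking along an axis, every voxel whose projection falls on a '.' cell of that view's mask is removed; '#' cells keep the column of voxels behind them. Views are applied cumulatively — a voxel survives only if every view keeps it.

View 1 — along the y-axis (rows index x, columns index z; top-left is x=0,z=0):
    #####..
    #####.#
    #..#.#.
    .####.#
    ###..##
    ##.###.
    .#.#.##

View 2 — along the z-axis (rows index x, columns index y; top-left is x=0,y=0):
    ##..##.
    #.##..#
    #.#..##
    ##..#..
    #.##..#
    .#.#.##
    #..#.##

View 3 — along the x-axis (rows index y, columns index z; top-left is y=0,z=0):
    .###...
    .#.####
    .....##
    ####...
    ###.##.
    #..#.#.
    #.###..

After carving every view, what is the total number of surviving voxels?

before carving: 343 voxels (7×7×7)
  1. axis=1 (XZ plane), |mask|=33  ⇒  voxels=231
  2. axis=2 (XY plane), |mask|=27  ⇒  voxels=127
  3. axis=0 (YZ plane), |mask|=26  ⇒  voxels=70

remaining voxels: 70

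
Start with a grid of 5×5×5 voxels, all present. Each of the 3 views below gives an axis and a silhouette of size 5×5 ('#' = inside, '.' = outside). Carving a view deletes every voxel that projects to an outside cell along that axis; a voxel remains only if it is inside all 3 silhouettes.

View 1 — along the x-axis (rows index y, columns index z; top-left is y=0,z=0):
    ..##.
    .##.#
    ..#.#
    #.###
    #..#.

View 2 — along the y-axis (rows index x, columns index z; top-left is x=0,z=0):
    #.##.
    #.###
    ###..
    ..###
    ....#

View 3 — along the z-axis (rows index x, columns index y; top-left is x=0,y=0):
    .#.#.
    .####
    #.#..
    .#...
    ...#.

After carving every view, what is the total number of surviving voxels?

|visual hull| = 19

before carving: 125 voxels (5×5×5)
step 1: project along x, AND mask (13/25) → |grid| = 65
step 2: project along y, AND mask (14/25) → |grid| = 41
step 3: project along z, AND mask (10/25) → |grid| = 19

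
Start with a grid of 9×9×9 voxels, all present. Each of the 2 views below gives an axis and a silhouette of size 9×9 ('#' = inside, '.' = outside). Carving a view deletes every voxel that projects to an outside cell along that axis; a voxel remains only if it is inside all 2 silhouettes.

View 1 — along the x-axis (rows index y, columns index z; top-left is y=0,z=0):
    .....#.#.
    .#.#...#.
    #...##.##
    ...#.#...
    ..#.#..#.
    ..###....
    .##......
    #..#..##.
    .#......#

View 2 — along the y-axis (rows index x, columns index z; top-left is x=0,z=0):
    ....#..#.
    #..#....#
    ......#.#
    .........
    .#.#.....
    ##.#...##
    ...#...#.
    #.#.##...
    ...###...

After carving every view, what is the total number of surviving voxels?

voxel count = 72

start: 9×9×9 = 729 voxels
[1] x-view keeps 26 columns → grid now 234
[2] y-view keeps 23 columns → grid now 72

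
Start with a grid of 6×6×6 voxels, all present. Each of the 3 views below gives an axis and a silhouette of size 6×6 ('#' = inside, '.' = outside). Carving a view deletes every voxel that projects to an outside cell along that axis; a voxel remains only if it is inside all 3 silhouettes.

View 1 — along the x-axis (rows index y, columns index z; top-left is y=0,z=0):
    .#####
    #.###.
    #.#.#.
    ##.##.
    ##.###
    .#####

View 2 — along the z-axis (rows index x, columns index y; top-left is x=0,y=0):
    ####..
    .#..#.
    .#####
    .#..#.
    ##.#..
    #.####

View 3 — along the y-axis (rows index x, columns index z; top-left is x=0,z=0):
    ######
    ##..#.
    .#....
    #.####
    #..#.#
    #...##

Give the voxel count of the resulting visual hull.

|visual hull| = 49

full grid |V| = 216
V1 x: intersect with YZ mask (26 set) -- 156 left
V2 z: intersect with XY mask (21 set) -- 90 left
V3 y: intersect with XZ mask (21 set) -- 49 left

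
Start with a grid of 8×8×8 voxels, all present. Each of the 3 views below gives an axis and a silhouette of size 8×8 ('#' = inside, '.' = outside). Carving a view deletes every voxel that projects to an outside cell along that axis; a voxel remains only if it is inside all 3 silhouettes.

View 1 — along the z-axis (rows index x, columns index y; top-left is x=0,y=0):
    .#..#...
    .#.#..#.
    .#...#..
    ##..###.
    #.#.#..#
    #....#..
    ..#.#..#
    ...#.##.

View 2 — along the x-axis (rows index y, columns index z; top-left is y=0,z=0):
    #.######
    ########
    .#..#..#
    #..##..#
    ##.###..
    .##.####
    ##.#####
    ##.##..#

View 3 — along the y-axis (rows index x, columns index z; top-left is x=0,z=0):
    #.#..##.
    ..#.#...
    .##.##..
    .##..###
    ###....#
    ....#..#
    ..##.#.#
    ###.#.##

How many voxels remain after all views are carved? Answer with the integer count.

initial block: 8^3 = 512
V1 z: intersect with XY mask (24 set) -- 192 left
V2 x: intersect with YZ mask (45 set) -- 142 left
V3 y: intersect with XZ mask (31 set) -- 70 left

voxel count = 70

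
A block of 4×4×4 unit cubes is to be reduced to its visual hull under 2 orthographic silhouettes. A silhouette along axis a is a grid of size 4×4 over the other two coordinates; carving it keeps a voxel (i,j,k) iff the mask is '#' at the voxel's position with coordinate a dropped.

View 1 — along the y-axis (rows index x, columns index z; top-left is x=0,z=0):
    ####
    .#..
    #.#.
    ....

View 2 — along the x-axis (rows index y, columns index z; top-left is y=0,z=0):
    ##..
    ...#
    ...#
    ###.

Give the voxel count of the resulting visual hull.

initial block: 4^3 = 64
carve view 1 (along y, XZ-mask fill 7/16): 28 voxels remain
carve view 2 (along x, YZ-mask fill 7/16): 12 voxels remain

remaining voxels: 12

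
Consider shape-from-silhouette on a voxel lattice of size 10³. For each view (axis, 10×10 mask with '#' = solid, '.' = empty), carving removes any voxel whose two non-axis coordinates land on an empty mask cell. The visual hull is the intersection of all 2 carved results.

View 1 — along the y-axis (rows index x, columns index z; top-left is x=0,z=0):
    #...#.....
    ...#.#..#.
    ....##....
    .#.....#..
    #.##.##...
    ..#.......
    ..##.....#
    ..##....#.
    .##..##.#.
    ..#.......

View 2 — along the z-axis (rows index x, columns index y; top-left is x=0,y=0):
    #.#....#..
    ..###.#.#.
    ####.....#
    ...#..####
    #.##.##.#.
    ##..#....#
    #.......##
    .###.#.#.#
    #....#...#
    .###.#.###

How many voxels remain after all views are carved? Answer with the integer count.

before carving: 1000 voxels (10×10×10)
carve view 1 (along y, XZ-mask fill 27/100): 270 voxels remain
carve view 2 (along z, XY-mask fill 47/100): 124 voxels remain

|visual hull| = 124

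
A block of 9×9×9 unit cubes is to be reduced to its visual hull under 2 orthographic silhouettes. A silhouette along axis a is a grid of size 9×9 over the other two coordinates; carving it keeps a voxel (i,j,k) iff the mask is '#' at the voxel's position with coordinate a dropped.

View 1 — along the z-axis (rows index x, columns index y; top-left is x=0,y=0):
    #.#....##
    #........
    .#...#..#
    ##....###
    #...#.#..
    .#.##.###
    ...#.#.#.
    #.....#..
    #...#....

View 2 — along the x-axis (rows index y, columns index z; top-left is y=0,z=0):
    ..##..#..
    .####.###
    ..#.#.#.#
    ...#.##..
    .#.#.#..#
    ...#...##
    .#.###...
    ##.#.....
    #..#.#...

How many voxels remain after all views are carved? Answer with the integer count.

107 voxels

start: 9×9×9 = 729 voxels
after view 1 [z-axis, 29 of 81 cells solid] → remaining = 261
after view 2 [x-axis, 34 of 81 cells solid] → remaining = 107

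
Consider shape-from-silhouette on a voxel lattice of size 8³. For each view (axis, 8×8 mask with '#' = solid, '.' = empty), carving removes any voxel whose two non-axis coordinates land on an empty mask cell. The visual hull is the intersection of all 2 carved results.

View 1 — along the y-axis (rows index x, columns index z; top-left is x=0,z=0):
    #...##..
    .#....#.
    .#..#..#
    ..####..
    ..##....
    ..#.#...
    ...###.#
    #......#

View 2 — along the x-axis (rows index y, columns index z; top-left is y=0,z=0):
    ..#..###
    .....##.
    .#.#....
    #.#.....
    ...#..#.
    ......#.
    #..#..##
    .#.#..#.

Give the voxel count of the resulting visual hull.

44 voxels

initial block: 8^3 = 512
[1] y-view keeps 22 columns → grid now 176
[2] x-view keeps 20 columns → grid now 44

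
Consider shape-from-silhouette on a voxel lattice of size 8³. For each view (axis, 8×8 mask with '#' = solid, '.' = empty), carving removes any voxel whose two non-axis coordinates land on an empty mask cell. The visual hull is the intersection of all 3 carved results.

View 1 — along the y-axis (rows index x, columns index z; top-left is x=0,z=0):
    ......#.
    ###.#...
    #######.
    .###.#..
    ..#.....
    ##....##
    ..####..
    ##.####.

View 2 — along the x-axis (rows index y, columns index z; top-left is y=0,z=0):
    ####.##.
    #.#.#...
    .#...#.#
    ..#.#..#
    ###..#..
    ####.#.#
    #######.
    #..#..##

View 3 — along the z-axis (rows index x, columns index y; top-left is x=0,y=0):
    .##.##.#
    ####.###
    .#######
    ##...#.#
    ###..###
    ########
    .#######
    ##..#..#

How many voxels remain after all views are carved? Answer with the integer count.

104 voxels

initial block: 8^3 = 512
after view 1 [y-axis, 31 of 64 cells solid] → remaining = 248
after view 2 [x-axis, 36 of 64 cells solid] → remaining = 143
after view 3 [z-axis, 48 of 64 cells solid] → remaining = 104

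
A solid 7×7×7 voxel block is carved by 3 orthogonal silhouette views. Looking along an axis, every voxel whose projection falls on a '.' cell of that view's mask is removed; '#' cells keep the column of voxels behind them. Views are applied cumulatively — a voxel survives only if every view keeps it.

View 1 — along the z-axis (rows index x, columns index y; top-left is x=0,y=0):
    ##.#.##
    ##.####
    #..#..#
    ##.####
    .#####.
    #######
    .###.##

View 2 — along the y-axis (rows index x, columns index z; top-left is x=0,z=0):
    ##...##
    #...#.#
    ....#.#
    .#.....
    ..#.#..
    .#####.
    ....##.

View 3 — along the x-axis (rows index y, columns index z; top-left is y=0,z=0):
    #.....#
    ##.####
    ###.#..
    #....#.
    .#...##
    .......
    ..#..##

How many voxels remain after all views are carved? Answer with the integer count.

before carving: 343 voxels (7×7×7)
V1 z: intersect with XY mask (37 set) -- 259 left
V2 y: intersect with XZ mask (19 set) -- 105 left
V3 x: intersect with YZ mask (20 set) -- 42 left

42 voxels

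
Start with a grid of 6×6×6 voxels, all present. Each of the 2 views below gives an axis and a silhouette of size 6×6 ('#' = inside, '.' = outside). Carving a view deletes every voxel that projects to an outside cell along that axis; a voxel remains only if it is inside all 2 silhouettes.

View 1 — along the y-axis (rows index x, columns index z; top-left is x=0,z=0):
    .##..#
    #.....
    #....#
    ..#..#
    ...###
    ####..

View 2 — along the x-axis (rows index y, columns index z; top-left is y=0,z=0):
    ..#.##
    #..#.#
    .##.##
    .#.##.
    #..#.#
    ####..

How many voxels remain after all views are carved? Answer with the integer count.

51 voxels

full grid |V| = 216
V1 y: intersect with XZ mask (15 set) -- 90 left
V2 x: intersect with YZ mask (20 set) -- 51 left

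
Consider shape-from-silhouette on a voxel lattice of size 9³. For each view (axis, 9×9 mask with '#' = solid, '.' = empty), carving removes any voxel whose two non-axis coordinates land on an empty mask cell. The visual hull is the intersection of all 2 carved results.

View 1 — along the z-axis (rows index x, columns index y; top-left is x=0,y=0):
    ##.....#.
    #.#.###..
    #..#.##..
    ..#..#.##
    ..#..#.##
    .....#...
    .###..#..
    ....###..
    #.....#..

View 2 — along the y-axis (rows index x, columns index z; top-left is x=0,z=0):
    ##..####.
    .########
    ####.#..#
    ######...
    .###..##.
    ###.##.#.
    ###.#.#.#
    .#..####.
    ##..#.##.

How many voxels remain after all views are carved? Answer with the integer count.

full grid |V| = 729
[1] z-view keeps 30 columns → grid now 270
[2] y-view keeps 53 columns → grid now 181

|visual hull| = 181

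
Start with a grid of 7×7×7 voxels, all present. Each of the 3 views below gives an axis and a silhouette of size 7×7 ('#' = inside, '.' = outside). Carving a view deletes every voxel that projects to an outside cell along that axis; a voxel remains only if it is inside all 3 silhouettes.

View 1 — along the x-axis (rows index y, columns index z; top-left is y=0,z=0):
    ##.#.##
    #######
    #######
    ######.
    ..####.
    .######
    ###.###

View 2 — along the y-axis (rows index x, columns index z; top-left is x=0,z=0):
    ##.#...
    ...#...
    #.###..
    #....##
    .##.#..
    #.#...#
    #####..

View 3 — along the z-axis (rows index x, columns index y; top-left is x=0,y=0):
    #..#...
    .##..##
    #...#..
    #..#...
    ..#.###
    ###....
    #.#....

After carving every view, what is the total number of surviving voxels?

voxel count = 46

full grid |V| = 343
step 1: project along x, AND mask (41/49) → |grid| = 287
step 2: project along y, AND mask (22/49) → |grid| = 126
step 3: project along z, AND mask (19/49) → |grid| = 46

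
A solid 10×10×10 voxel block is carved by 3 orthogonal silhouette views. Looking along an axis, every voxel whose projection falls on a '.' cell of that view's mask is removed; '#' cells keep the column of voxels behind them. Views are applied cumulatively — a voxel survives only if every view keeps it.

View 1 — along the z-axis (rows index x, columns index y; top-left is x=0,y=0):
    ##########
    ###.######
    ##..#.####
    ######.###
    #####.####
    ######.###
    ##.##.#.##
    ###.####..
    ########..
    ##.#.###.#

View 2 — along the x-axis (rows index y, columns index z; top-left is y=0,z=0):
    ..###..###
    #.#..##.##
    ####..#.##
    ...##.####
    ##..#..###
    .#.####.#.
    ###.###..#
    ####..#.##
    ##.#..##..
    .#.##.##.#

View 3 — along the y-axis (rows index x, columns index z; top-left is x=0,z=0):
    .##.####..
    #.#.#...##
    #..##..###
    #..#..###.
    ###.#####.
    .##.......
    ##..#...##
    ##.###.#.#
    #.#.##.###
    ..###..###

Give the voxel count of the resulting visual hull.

288 voxels

start: 10×10×10 = 1000 voxels
  1. axis=2 (XY plane), |mask|=82  ⇒  voxels=820
  2. axis=0 (YZ plane), |mask|=62  ⇒  voxels=509
  3. axis=1 (XZ plane), |mask|=57  ⇒  voxels=288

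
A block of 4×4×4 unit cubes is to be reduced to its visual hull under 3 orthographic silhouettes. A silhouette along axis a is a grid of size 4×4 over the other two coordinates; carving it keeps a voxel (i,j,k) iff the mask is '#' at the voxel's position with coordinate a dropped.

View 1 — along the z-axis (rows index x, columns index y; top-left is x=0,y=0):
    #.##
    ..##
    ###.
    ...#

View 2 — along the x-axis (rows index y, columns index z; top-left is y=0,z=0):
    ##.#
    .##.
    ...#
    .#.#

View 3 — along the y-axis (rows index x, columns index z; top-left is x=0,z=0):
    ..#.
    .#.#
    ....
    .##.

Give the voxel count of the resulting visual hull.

full grid |V| = 64
V1 z: intersect with XY mask (9 set) -- 36 left
V2 x: intersect with YZ mask (8 set) -- 17 left
V3 y: intersect with XZ mask (5 set) -- 4 left

|visual hull| = 4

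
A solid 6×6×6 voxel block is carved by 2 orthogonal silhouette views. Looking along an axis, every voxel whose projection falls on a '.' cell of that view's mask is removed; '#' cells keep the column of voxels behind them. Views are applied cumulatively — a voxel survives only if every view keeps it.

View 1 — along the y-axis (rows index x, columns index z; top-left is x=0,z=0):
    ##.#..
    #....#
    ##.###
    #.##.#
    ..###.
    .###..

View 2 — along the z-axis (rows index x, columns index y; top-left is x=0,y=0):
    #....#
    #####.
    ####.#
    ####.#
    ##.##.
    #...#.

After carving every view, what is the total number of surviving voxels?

before carving: 216 voxels (6×6×6)
carve view 1 (along y, XZ-mask fill 20/36): 120 voxels remain
carve view 2 (along z, XY-mask fill 23/36): 79 voxels remain

voxel count = 79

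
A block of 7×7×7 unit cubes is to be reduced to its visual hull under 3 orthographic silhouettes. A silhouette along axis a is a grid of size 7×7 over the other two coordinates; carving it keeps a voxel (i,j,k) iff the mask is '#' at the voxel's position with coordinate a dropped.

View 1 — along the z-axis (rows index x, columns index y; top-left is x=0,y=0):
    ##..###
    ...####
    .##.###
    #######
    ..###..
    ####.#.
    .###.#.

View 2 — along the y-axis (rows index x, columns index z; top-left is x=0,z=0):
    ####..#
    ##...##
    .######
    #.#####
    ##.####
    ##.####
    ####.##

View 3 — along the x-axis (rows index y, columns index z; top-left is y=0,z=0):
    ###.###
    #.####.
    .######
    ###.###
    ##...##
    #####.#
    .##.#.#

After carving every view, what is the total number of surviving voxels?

remaining voxels: 141

initial block: 7^3 = 343
[1] z-view keeps 33 columns → grid now 231
[2] y-view keeps 39 columns → grid now 185
[3] x-view keeps 37 columns → grid now 141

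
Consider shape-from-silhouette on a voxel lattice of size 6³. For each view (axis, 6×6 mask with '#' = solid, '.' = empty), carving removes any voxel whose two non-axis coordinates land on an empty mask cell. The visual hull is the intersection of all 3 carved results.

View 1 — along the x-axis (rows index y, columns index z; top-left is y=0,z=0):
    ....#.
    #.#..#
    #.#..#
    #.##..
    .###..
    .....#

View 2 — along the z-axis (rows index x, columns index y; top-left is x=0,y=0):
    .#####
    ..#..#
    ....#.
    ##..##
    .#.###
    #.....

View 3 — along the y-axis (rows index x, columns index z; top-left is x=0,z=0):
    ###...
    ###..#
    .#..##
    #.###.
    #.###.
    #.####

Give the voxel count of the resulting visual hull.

full grid |V| = 216
  1. axis=0 (YZ plane), |mask|=14  ⇒  voxels=84
  2. axis=2 (XY plane), |mask|=17  ⇒  voxels=39
  3. axis=1 (XZ plane), |mask|=23  ⇒  voxels=26

voxel count = 26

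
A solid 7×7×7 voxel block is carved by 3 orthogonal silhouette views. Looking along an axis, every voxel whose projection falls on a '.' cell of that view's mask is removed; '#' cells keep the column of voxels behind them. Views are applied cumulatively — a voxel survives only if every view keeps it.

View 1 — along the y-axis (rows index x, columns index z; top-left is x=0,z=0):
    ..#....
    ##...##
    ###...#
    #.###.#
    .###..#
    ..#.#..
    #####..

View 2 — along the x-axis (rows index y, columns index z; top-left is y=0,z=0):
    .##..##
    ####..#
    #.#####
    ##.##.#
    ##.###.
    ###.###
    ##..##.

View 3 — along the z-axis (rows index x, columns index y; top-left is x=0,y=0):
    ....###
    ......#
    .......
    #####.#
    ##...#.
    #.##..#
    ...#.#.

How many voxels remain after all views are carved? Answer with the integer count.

47 voxels

start: 7×7×7 = 343 voxels
carve view 1 (along y, XZ-mask fill 25/49): 175 voxels remain
carve view 2 (along x, YZ-mask fill 35/49): 124 voxels remain
carve view 3 (along z, XY-mask fill 19/49): 47 voxels remain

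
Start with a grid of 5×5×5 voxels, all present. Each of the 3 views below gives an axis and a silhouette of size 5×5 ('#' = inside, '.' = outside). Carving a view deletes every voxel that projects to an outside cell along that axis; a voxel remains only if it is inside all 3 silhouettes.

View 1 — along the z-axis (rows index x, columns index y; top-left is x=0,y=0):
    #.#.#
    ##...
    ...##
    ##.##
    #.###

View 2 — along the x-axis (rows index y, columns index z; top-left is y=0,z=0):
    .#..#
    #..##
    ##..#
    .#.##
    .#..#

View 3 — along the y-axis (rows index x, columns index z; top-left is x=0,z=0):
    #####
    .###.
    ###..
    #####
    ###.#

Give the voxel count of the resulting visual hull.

|visual hull| = 30

before carving: 125 voxels (5×5×5)
V1 z: intersect with XY mask (15 set) -- 75 left
V2 x: intersect with YZ mask (13 set) -- 37 left
V3 y: intersect with XZ mask (20 set) -- 30 left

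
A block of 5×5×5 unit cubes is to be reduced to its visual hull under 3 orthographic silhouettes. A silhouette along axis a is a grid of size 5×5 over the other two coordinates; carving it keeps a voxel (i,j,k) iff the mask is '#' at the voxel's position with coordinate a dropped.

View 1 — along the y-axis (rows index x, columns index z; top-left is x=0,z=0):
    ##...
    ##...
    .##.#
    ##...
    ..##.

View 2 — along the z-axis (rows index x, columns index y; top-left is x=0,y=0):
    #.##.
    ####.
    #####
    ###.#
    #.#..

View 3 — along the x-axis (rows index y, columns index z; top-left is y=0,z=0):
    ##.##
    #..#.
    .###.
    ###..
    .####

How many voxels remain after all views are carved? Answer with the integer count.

start: 5×5×5 = 125 voxels
after view 1 [y-axis, 11 of 25 cells solid] → remaining = 55
after view 2 [z-axis, 18 of 25 cells solid] → remaining = 41
after view 3 [x-axis, 16 of 25 cells solid] → remaining = 28

voxel count = 28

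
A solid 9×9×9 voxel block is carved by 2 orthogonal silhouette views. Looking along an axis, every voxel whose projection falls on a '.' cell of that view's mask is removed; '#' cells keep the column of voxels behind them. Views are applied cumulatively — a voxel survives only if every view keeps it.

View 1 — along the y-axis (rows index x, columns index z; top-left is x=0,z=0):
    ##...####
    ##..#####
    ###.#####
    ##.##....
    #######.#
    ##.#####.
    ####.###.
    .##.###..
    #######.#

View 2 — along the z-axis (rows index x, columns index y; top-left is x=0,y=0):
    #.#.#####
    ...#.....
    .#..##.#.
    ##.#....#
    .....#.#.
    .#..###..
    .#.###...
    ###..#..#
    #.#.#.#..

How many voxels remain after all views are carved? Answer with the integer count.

|visual hull| = 226

start: 9×9×9 = 729 voxels
carve view 1 (along y, XZ-mask fill 60/81): 540 voxels remain
carve view 2 (along z, XY-mask fill 35/81): 226 voxels remain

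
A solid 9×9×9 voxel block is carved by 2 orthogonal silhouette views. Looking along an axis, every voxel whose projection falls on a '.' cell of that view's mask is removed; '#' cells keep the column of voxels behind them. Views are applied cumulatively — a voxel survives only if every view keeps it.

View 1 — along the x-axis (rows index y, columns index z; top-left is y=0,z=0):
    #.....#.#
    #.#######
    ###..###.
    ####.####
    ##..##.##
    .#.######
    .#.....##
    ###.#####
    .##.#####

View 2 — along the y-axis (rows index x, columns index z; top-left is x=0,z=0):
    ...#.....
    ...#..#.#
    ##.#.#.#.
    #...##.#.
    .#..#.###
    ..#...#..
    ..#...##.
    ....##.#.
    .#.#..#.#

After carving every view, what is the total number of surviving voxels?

|visual hull| = 190

full grid |V| = 729
V1 x: intersect with YZ mask (56 set) -- 504 left
V2 y: intersect with XZ mask (30 set) -- 190 left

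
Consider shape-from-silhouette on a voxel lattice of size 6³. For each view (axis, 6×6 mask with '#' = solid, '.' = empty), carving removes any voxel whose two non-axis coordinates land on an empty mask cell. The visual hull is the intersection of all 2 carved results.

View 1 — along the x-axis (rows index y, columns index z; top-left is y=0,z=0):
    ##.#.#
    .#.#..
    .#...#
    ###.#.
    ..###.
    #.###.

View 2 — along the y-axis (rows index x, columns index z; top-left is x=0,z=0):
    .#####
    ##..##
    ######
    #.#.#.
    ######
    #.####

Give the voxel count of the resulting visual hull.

before carving: 216 voxels (6×6×6)
  1. axis=0 (YZ plane), |mask|=19  ⇒  voxels=114
  2. axis=1 (XZ plane), |mask|=29  ⇒  voxels=90

90 voxels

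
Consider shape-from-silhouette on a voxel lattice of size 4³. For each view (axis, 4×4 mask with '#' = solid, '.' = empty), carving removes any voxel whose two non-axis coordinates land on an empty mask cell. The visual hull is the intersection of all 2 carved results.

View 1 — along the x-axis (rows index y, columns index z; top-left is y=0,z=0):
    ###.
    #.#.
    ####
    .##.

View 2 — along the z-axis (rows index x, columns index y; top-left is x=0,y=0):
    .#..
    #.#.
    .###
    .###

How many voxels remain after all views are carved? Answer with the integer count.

25 voxels

before carving: 64 voxels (4×4×4)
step 1: project along x, AND mask (11/16) → |grid| = 44
step 2: project along z, AND mask (9/16) → |grid| = 25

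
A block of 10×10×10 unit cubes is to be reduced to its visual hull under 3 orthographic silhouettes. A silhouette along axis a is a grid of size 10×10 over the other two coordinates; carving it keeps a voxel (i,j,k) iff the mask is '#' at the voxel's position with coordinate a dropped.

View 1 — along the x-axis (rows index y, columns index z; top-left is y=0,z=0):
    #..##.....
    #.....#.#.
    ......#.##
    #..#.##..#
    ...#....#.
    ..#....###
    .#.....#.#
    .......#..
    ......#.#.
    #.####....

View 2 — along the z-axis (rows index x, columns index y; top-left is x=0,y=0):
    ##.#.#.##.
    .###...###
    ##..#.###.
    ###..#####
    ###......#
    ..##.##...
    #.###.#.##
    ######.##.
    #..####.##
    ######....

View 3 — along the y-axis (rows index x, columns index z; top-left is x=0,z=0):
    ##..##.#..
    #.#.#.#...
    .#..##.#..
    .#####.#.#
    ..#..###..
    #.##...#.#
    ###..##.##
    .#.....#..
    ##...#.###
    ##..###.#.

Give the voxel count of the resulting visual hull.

start: 10×10×10 = 1000 voxels
step 1: project along x, AND mask (31/100) → |grid| = 310
step 2: project along z, AND mask (62/100) → |grid| = 194
step 3: project along y, AND mask (50/100) → |grid| = 91

remaining voxels: 91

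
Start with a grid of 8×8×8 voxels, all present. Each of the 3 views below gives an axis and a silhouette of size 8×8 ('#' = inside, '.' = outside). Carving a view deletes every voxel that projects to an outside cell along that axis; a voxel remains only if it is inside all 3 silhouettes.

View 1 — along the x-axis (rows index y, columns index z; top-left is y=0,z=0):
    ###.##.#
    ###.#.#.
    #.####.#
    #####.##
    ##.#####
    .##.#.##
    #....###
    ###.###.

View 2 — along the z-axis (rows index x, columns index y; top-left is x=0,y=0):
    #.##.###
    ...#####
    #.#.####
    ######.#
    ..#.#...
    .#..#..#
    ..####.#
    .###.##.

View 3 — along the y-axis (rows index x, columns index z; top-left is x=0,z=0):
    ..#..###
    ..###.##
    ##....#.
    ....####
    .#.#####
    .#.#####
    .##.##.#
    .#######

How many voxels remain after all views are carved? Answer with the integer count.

|visual hull| = 136

before carving: 512 voxels (8×8×8)
  1. axis=0 (YZ plane), |mask|=46  ⇒  voxels=368
  2. axis=2 (XY plane), |mask|=39  ⇒  voxels=228
  3. axis=1 (XZ plane), |mask|=40  ⇒  voxels=136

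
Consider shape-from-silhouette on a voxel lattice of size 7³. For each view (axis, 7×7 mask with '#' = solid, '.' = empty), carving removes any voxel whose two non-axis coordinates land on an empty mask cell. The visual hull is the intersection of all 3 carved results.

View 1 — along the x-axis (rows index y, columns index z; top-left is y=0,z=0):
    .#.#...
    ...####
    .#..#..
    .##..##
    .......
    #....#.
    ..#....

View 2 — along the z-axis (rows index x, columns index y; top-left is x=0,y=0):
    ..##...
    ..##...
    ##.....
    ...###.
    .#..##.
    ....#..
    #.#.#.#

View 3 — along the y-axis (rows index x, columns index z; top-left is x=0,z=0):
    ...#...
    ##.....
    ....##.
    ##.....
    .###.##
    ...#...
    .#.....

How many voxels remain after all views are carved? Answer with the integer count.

initial block: 7^3 = 343
after view 1 [x-axis, 15 of 49 cells solid] → remaining = 105
after view 2 [z-axis, 17 of 49 cells solid] → remaining = 35
after view 3 [y-axis, 14 of 49 cells solid] → remaining = 12

voxel count = 12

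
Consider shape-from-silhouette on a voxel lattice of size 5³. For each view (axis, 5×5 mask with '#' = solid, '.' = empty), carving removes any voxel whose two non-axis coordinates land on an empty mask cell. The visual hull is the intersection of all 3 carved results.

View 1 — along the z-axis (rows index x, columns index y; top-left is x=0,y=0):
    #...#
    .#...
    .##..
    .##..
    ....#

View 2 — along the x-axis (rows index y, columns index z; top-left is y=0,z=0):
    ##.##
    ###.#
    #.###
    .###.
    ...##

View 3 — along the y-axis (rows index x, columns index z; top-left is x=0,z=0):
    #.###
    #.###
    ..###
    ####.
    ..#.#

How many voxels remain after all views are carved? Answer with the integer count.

voxel count = 20

initial block: 5^3 = 125
V1 z: intersect with XY mask (8 set) -- 40 left
V2 x: intersect with YZ mask (17 set) -- 28 left
V3 y: intersect with XZ mask (17 set) -- 20 left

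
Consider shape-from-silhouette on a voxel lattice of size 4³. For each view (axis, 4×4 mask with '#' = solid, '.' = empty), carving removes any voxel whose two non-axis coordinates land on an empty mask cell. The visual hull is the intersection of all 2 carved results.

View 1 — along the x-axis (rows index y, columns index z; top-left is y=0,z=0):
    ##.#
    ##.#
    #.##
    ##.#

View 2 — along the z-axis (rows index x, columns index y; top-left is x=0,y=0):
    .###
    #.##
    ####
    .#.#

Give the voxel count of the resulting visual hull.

initial block: 4^3 = 64
  1. axis=0 (YZ plane), |mask|=12  ⇒  voxels=48
  2. axis=2 (XY plane), |mask|=12  ⇒  voxels=36

36 voxels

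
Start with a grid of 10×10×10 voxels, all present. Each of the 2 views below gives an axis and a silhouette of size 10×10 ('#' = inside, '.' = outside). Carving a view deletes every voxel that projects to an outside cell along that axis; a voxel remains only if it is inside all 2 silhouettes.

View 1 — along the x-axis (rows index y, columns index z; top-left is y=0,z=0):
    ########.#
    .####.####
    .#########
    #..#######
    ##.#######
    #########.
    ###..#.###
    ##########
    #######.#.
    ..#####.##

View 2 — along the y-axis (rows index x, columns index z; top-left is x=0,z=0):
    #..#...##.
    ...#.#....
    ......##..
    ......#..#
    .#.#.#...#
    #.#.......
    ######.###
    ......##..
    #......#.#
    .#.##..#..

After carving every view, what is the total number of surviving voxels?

before carving: 1000 voxels (10×10×10)
after view 1 [x-axis, 84 of 100 cells solid] → remaining = 840
after view 2 [y-axis, 34 of 100 cells solid] → remaining = 283

voxel count = 283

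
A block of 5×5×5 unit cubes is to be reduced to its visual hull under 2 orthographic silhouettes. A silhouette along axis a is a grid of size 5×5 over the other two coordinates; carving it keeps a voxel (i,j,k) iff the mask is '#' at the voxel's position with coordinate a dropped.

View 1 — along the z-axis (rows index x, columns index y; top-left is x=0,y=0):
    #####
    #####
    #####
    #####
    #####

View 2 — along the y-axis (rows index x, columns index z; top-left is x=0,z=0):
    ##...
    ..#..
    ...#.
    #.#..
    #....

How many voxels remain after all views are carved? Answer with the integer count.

full grid |V| = 125
step 1: project along z, AND mask (25/25) → |grid| = 125
step 2: project along y, AND mask (7/25) → |grid| = 35

voxel count = 35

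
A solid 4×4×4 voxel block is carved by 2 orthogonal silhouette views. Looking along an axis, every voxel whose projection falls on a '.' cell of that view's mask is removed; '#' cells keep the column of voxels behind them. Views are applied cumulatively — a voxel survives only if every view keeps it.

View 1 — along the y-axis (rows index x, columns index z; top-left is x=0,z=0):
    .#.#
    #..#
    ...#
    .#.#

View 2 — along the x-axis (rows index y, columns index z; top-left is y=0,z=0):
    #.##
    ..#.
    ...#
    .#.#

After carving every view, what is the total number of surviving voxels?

start: 4×4×4 = 64 voxels
[1] y-view keeps 7 columns → grid now 28
[2] x-view keeps 7 columns → grid now 15

15 voxels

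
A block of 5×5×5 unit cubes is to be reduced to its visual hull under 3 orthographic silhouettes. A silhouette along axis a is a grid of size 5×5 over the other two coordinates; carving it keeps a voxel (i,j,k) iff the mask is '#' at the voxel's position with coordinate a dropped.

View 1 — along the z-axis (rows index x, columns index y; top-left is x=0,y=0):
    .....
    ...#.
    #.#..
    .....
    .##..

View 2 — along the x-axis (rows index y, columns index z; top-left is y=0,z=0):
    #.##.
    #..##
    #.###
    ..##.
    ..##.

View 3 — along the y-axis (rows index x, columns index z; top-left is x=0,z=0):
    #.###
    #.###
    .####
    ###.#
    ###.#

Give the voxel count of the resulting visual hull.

initial block: 5^3 = 125
after view 1 [z-axis, 5 of 25 cells solid] → remaining = 25
after view 2 [x-axis, 14 of 25 cells solid] → remaining = 16
after view 3 [y-axis, 20 of 25 cells solid] → remaining = 12

12 voxels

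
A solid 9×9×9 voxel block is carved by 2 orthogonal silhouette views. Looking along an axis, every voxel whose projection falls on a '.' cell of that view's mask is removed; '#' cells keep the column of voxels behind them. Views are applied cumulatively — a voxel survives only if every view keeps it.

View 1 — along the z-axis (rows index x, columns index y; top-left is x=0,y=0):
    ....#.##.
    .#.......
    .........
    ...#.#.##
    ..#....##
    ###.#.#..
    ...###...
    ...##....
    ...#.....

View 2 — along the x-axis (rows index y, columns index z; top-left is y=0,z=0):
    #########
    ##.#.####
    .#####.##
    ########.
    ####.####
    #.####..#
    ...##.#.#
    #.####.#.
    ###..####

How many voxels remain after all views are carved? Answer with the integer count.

153 voxels

start: 9×9×9 = 729 voxels
  1. axis=2 (XY plane), |mask|=22  ⇒  voxels=198
  2. axis=0 (YZ plane), |mask|=62  ⇒  voxels=153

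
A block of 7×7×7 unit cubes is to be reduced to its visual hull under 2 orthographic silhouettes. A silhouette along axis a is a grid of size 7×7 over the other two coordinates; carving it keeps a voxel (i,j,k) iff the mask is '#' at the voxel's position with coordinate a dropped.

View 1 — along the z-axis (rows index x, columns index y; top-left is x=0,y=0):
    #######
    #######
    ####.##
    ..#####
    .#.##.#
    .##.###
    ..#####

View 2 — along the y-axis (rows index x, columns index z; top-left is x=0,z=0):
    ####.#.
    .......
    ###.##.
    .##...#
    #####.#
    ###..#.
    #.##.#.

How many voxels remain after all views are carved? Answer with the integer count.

start: 7×7×7 = 343 voxels
step 1: project along z, AND mask (39/49) → |grid| = 273
step 2: project along y, AND mask (27/49) → |grid| = 144

144 voxels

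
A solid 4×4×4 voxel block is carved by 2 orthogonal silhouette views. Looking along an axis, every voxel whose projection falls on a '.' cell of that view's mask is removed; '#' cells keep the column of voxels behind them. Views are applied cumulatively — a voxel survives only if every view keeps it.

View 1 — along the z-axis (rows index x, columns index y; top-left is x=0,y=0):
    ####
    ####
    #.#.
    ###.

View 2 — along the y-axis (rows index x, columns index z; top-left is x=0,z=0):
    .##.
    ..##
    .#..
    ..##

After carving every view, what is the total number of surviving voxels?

before carving: 64 voxels (4×4×4)
after view 1 [z-axis, 13 of 16 cells solid] → remaining = 52
after view 2 [y-axis, 7 of 16 cells solid] → remaining = 24

24 voxels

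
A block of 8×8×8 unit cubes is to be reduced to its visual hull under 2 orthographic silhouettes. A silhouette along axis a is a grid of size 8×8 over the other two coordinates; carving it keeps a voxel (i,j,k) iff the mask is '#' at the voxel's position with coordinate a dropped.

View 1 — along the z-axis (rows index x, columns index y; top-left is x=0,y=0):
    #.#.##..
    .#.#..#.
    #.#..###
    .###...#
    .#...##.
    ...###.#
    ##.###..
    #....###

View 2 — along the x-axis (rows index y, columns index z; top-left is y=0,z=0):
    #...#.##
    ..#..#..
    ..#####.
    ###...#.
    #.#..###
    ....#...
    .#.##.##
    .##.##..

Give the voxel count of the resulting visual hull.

112 voxels

initial block: 8^3 = 512
carve view 1 (along z, XY-mask fill 32/64): 256 voxels remain
carve view 2 (along x, YZ-mask fill 30/64): 112 voxels remain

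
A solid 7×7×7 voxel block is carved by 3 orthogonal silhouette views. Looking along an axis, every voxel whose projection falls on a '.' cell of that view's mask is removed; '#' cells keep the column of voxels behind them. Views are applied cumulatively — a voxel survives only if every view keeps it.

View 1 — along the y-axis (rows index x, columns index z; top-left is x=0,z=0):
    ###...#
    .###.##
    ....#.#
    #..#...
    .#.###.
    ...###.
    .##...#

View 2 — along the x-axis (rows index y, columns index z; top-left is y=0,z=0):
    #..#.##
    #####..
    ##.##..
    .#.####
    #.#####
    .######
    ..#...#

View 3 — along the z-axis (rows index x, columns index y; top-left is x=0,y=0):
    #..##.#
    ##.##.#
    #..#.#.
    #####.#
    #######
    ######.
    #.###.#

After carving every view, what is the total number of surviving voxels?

initial block: 7^3 = 343
carve view 1 (along y, XZ-mask fill 23/49): 161 voxels remain
carve view 2 (along x, YZ-mask fill 32/49): 107 voxels remain
carve view 3 (along z, XY-mask fill 36/49): 81 voxels remain

remaining voxels: 81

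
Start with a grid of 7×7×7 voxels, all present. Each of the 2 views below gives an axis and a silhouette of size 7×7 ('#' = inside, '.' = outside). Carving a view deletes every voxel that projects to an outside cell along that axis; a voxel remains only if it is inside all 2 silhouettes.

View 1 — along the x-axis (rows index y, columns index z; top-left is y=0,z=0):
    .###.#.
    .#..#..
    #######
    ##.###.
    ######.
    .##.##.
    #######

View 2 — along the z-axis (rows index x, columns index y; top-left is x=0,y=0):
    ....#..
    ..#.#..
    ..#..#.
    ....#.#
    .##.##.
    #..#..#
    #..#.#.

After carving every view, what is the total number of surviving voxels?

full grid |V| = 343
V1 x: intersect with YZ mask (35 set) -- 245 left
V2 z: intersect with XY mask (17 set) -- 91 left

91 voxels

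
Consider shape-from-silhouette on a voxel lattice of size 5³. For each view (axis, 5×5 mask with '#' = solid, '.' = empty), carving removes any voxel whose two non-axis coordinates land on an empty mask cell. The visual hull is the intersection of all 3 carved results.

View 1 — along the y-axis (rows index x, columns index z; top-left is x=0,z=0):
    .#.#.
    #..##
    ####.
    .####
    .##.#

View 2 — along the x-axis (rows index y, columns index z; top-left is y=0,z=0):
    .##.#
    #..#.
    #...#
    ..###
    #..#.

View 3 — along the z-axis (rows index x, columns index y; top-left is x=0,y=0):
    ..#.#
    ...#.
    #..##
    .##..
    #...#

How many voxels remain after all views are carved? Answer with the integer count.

voxel count = 14

initial block: 5^3 = 125
carve view 1 (along y, XZ-mask fill 16/25): 80 voxels remain
carve view 2 (along x, YZ-mask fill 12/25): 37 voxels remain
carve view 3 (along z, XY-mask fill 10/25): 14 voxels remain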